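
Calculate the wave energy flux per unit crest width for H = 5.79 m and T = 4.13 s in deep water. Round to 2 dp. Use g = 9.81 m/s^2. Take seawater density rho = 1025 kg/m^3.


P = rho * g^2 * H^2 * T / (32 * pi)
P = 1025 * 9.81^2 * 5.79^2 * 4.13 / (32 * pi)
P = 1025 * 96.2361 * 33.5241 * 4.13 / 100.53096
P = 135852.99 W/m

135852.99


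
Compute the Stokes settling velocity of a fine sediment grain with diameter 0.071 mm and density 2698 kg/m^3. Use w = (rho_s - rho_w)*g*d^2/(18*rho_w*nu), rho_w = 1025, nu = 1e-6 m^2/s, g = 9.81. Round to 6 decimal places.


w = (rho_s - rho_w) * g * d^2 / (18 * rho_w * nu)
d = 0.071 mm = 0.000071 m
rho_s - rho_w = 2698 - 1025 = 1673
Numerator = 1673 * 9.81 * (0.000071)^2 = 0.000082733547
Denominator = 18 * 1025 * 1e-6 = 0.018450
w = 0.004484 m/s

0.004484


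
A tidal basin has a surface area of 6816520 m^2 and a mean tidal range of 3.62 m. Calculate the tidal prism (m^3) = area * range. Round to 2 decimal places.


Tidal prism = Area * Tidal range
P = 6816520 * 3.62
P = 24675802.40 m^3

24675802.40


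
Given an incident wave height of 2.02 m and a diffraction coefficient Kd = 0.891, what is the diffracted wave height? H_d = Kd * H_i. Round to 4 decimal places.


H_d = Kd * H_i
H_d = 0.891 * 2.02
H_d = 1.7998 m

1.7998


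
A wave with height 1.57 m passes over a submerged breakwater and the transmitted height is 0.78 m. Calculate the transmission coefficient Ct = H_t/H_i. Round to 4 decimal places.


Ct = H_t / H_i
Ct = 0.78 / 1.57
Ct = 0.4968

0.4968


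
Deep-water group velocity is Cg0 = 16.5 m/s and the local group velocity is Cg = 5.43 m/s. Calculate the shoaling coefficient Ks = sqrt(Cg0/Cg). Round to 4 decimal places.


Ks = sqrt(Cg0 / Cg)
Ks = sqrt(16.5 / 5.43)
Ks = sqrt(3.0387)
Ks = 1.7432

1.7432


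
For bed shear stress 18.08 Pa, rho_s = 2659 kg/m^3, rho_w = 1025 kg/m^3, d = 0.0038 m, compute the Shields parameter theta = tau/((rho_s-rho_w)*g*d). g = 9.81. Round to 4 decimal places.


theta = tau / ((rho_s - rho_w) * g * d)
rho_s - rho_w = 2659 - 1025 = 1634
Denominator = 1634 * 9.81 * 0.0038 = 60.912252
theta = 18.08 / 60.912252
theta = 0.2968

0.2968


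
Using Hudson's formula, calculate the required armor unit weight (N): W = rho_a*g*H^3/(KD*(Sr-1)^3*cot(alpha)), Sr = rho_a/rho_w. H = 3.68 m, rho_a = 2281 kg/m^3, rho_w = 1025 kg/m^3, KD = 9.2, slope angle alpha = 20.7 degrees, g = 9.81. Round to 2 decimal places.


Sr = rho_a / rho_w = 2281 / 1025 = 2.225366
(Sr - 1) = 1.225366
(Sr - 1)^3 = 1.839913
cot(20.7) = 1 / tan(20.7) = 1 / 0.377869 = 2.646423
Numerator = 2281 * 9.81 * 3.68^3 = 1115161.4520
Denominator = 9.2 * 1.839913 * 2.646423 = 44.796537
W = 1115161.4520 / 44.796537
W = 24893.92 N

24893.92


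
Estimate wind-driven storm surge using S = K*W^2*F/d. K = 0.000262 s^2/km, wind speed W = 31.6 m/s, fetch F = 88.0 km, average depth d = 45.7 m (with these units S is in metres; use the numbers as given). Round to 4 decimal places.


S = K * W^2 * F / d
W^2 = 31.6^2 = 998.56
S = 0.000262 * 998.56 * 88.0 / 45.7
Numerator = 0.000262 * 998.56 * 88.0 = 23.022799
S = 23.022799 / 45.7 = 0.5038 m

0.5038


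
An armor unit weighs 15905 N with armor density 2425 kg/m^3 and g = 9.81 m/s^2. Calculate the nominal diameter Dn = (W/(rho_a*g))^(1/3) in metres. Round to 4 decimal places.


V = W / (rho_a * g)
V = 15905 / (2425 * 9.81)
V = 15905 / 23789.25
V = 0.668579 m^3
Dn = V^(1/3) = 0.668579^(1/3)
Dn = 0.8744 m

0.8744


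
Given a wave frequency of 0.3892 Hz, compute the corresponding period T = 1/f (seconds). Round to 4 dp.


T = 1 / f
T = 1 / 0.3892
T = 2.5694 s

2.5694


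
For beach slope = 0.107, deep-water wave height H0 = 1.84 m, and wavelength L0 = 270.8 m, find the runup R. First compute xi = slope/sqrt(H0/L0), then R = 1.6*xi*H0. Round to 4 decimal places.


xi = slope / sqrt(H0/L0)
H0/L0 = 1.84/270.8 = 0.006795
sqrt(0.006795) = 0.082430
xi = 0.107 / 0.082430 = 1.298073
R = 1.6 * xi * H0 = 1.6 * 1.298073 * 1.84
R = 3.8215 m

3.8215


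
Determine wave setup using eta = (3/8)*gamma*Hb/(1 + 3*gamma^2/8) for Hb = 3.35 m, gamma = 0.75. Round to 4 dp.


eta = (3/8) * gamma * Hb / (1 + 3*gamma^2/8)
Numerator = (3/8) * 0.75 * 3.35 = 0.942188
Denominator = 1 + 3*0.75^2/8 = 1 + 0.210938 = 1.210938
eta = 0.942188 / 1.210938
eta = 0.7781 m

0.7781


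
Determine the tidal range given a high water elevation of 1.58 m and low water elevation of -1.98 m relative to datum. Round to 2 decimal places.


Tidal range = High water - Low water
Tidal range = 1.58 - (-1.98)
Tidal range = 3.56 m

3.56


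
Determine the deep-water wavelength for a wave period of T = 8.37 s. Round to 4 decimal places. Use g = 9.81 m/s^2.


L0 = g * T^2 / (2 * pi)
L0 = 9.81 * 8.37^2 / (2 * pi)
L0 = 9.81 * 70.0569 / 6.28319
L0 = 687.2582 / 6.28319
L0 = 109.3805 m

109.3805


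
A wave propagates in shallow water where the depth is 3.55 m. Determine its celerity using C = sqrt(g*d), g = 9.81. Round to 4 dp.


Using the shallow-water approximation:
C = sqrt(g * d) = sqrt(9.81 * 3.55)
C = sqrt(34.8255)
C = 5.9013 m/s

5.9013


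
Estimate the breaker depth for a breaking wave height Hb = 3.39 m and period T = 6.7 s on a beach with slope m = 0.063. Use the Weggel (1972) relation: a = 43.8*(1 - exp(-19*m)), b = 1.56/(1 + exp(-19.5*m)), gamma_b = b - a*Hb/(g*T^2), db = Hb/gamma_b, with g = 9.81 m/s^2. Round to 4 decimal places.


a = 43.8 * (1 - exp(-19 * m))
exp(-19 * 0.063) = exp(-1.1970) = 0.302099
a = 43.8 * (1 - 0.302099) = 30.568057
b = 1.56 / (1 + exp(-19.5 * m))
exp(-19.5 * 0.063) = exp(-1.2285) = 0.292731
b = 1.56 / (1 + 0.292731) = 1.206747
Hb / (g * T^2) = 3.39 / (9.81 * 6.7^2) = 3.39 / 440.3709 = 0.00769806
gamma_b = b - a * Hb/(g*T^2) = 1.206747 - 30.568057 * 0.00769806 = 0.971433
db = Hb / gamma_b = 3.39 / 0.971433
db = 3.4897 m

3.4897


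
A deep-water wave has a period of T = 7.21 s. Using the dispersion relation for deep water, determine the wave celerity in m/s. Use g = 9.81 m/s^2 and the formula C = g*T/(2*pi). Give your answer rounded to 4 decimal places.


We use the deep-water celerity formula:
C = g * T / (2 * pi)
C = 9.81 * 7.21 / (2 * 3.14159...)
C = 70.730100 / 6.283185
C = 11.2570 m/s

11.2570


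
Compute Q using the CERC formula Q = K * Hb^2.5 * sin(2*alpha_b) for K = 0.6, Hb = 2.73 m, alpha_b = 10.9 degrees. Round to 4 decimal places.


Q = K * Hb^2.5 * sin(2 * alpha_b)
Hb^2.5 = 2.73^2.5 = 12.314212
sin(2 * 10.9) = sin(21.8) = 0.371368
Q = 0.6 * 12.314212 * 0.371368
Q = 2.7439 m^3/s

2.7439


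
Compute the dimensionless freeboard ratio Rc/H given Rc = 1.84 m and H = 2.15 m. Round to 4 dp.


Relative freeboard = Rc / H
= 1.84 / 2.15
= 0.8558

0.8558


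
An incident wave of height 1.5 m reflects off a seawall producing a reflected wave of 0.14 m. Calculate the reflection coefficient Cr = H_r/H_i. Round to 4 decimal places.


Cr = H_r / H_i
Cr = 0.14 / 1.5
Cr = 0.0933

0.0933


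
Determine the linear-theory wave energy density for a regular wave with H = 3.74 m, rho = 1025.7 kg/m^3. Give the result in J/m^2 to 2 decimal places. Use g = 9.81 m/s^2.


E = (1/8) * rho * g * H^2
E = (1/8) * 1025.7 * 9.81 * 3.74^2
E = 0.125 * 1025.7 * 9.81 * 13.9876
E = 17593.11 J/m^2

17593.11


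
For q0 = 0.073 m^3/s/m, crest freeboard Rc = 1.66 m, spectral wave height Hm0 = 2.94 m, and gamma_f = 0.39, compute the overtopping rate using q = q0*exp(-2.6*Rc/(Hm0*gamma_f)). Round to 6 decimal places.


q = q0 * exp(-2.6 * Rc / (Hm0 * gamma_f))
Exponent = -2.6 * 1.66 / (2.94 * 0.39)
= -2.6 * 1.66 / 1.1466
= -3.764172
exp(-3.764172) = 0.023187
q = 0.073 * 0.023187
q = 0.001693 m^3/s/m

0.001693


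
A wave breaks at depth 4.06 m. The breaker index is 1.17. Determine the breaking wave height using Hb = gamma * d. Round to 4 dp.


Hb = gamma * d
Hb = 1.17 * 4.06
Hb = 4.7502 m

4.7502


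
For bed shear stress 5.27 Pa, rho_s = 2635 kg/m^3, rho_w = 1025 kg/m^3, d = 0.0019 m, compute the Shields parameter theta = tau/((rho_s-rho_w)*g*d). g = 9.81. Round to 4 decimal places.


theta = tau / ((rho_s - rho_w) * g * d)
rho_s - rho_w = 2635 - 1025 = 1610
Denominator = 1610 * 9.81 * 0.0019 = 30.008790
theta = 5.27 / 30.008790
theta = 0.1756

0.1756


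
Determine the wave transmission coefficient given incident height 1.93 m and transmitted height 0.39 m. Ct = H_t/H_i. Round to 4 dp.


Ct = H_t / H_i
Ct = 0.39 / 1.93
Ct = 0.2021

0.2021


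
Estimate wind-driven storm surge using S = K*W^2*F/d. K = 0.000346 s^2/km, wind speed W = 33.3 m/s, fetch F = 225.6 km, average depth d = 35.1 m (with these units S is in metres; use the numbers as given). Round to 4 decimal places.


S = K * W^2 * F / d
W^2 = 33.3^2 = 1108.89
S = 0.000346 * 1108.89 * 225.6 / 35.1
Numerator = 0.000346 * 1108.89 * 225.6 = 86.557292
S = 86.557292 / 35.1 = 2.4660 m

2.4660


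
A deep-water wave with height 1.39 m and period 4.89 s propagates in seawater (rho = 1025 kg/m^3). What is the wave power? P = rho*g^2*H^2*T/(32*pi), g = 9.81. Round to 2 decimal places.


P = rho * g^2 * H^2 * T / (32 * pi)
P = 1025 * 9.81^2 * 1.39^2 * 4.89 / (32 * pi)
P = 1025 * 96.2361 * 1.9321 * 4.89 / 100.53096
P = 9270.44 W/m

9270.44


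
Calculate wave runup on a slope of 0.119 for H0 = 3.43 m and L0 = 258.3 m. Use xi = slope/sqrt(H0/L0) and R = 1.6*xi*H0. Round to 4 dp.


xi = slope / sqrt(H0/L0)
H0/L0 = 3.43/258.3 = 0.013279
sqrt(0.013279) = 0.115235
xi = 0.119 / 0.115235 = 1.032671
R = 1.6 * xi * H0 = 1.6 * 1.032671 * 3.43
R = 5.6673 m

5.6673


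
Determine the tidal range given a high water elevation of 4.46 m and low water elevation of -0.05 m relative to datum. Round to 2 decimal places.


Tidal range = High water - Low water
Tidal range = 4.46 - (-0.05)
Tidal range = 4.51 m

4.51


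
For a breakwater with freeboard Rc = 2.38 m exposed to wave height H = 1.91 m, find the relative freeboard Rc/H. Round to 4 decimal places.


Relative freeboard = Rc / H
= 2.38 / 1.91
= 1.2461

1.2461


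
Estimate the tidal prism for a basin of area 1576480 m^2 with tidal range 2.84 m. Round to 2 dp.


Tidal prism = Area * Tidal range
P = 1576480 * 2.84
P = 4477203.20 m^3

4477203.20


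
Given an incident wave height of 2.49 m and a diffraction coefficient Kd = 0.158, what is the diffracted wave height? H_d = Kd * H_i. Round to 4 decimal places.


H_d = Kd * H_i
H_d = 0.158 * 2.49
H_d = 0.3934 m

0.3934


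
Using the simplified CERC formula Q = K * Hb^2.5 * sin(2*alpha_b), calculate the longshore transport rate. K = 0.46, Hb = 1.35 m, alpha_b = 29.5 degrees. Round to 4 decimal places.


Q = K * Hb^2.5 * sin(2 * alpha_b)
Hb^2.5 = 1.35^2.5 = 2.117554
sin(2 * 29.5) = sin(59.0) = 0.857167
Q = 0.46 * 2.117554 * 0.857167
Q = 0.8349 m^3/s

0.8349


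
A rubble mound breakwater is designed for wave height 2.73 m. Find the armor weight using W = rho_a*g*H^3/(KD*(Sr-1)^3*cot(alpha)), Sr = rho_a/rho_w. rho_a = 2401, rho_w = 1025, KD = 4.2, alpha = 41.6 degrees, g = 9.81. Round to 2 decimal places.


Sr = rho_a / rho_w = 2401 / 1025 = 2.342439
(Sr - 1) = 1.342439
(Sr - 1)^3 = 2.419266
cot(41.6) = 1 / tan(41.6) = 1 / 0.887842 = 1.126327
Numerator = 2401 * 9.81 * 2.73^3 = 479235.6402
Denominator = 4.2 * 2.419266 * 1.126327 = 11.444519
W = 479235.6402 / 11.444519
W = 41874.69 N

41874.69


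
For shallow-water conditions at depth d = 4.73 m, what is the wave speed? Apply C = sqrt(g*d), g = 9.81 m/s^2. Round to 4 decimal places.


Using the shallow-water approximation:
C = sqrt(g * d) = sqrt(9.81 * 4.73)
C = sqrt(46.4013)
C = 6.8118 m/s

6.8118


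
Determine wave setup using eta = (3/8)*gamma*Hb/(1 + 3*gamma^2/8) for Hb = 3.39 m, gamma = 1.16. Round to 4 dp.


eta = (3/8) * gamma * Hb / (1 + 3*gamma^2/8)
Numerator = (3/8) * 1.16 * 3.39 = 1.474650
Denominator = 1 + 3*1.16^2/8 = 1 + 0.504600 = 1.504600
eta = 1.474650 / 1.504600
eta = 0.9801 m

0.9801


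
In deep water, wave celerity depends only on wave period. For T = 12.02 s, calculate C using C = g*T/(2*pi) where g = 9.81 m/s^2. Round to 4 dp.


We use the deep-water celerity formula:
C = g * T / (2 * pi)
C = 9.81 * 12.02 / (2 * 3.14159...)
C = 117.916200 / 6.283185
C = 18.7669 m/s

18.7669


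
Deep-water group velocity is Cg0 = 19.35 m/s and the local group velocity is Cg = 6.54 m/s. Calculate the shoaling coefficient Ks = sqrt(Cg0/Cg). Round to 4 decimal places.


Ks = sqrt(Cg0 / Cg)
Ks = sqrt(19.35 / 6.54)
Ks = sqrt(2.9587)
Ks = 1.7201

1.7201


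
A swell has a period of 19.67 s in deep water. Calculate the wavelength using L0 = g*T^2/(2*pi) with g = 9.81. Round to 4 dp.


L0 = g * T^2 / (2 * pi)
L0 = 9.81 * 19.67^2 / (2 * pi)
L0 = 9.81 * 386.9089 / 6.28319
L0 = 3795.5763 / 6.28319
L0 = 604.0847 m

604.0847


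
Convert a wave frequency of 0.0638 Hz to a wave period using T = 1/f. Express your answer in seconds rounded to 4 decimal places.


T = 1 / f
T = 1 / 0.0638
T = 15.6740 s

15.6740


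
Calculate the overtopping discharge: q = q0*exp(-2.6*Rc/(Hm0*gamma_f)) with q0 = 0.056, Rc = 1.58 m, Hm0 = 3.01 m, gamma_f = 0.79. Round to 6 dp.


q = q0 * exp(-2.6 * Rc / (Hm0 * gamma_f))
Exponent = -2.6 * 1.58 / (3.01 * 0.79)
= -2.6 * 1.58 / 2.3779
= -1.727575
exp(-1.727575) = 0.177715
q = 0.056 * 0.177715
q = 0.009952 m^3/s/m

0.009952


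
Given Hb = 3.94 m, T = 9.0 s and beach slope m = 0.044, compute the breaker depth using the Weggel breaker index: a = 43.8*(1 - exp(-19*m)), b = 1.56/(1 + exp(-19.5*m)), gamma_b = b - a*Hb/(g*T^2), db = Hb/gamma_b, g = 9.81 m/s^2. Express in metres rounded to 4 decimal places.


a = 43.8 * (1 - exp(-19 * m))
exp(-19 * 0.044) = exp(-0.8360) = 0.433441
a = 43.8 * (1 - 0.433441) = 24.815292
b = 1.56 / (1 + exp(-19.5 * m))
exp(-19.5 * 0.044) = exp(-0.8580) = 0.424009
b = 1.56 / (1 + 0.424009) = 1.095498
Hb / (g * T^2) = 3.94 / (9.81 * 9.0^2) = 3.94 / 794.6100 = 0.00495841
gamma_b = b - a * Hb/(g*T^2) = 1.095498 - 24.815292 * 0.00495841 = 0.972454
db = Hb / gamma_b = 3.94 / 0.972454
db = 4.0516 m

4.0516


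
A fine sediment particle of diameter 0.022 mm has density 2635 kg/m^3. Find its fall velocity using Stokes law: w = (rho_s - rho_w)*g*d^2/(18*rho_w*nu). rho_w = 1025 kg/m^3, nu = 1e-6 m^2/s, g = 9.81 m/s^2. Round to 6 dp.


w = (rho_s - rho_w) * g * d^2 / (18 * rho_w * nu)
d = 0.022 mm = 0.000022 m
rho_s - rho_w = 2635 - 1025 = 1610
Numerator = 1610 * 9.81 * (0.000022)^2 = 0.000007644344
Denominator = 18 * 1025 * 1e-6 = 0.018450
w = 0.000414 m/s

0.000414


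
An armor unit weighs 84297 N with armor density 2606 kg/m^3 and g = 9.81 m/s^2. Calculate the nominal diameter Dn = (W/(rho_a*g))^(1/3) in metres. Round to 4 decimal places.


V = W / (rho_a * g)
V = 84297 / (2606 * 9.81)
V = 84297 / 25564.86
V = 3.297378 m^3
Dn = V^(1/3) = 3.297378^(1/3)
Dn = 1.4884 m

1.4884


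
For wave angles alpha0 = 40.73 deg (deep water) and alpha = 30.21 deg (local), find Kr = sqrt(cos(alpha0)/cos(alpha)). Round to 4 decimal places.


Kr = sqrt(cos(alpha0) / cos(alpha))
cos(40.73) = 0.757793
cos(30.21) = 0.864187
Kr = sqrt(0.757793 / 0.864187)
Kr = sqrt(0.876885)
Kr = 0.9364

0.9364


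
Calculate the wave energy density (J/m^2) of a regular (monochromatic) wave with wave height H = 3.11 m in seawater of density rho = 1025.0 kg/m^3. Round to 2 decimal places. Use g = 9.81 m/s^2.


E = (1/8) * rho * g * H^2
E = (1/8) * 1025.0 * 9.81 * 3.11^2
E = 0.125 * 1025.0 * 9.81 * 9.6721
E = 12156.92 J/m^2

12156.92


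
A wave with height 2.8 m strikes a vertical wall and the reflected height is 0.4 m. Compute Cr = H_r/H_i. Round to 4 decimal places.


Cr = H_r / H_i
Cr = 0.4 / 2.8
Cr = 0.1429

0.1429


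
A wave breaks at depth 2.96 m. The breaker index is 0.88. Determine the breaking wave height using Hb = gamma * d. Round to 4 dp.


Hb = gamma * d
Hb = 0.88 * 2.96
Hb = 2.6048 m

2.6048


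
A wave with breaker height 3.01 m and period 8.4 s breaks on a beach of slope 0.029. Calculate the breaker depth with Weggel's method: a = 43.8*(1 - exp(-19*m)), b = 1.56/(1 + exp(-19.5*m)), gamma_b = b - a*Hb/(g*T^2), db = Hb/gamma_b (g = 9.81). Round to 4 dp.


a = 43.8 * (1 - exp(-19 * m))
exp(-19 * 0.029) = exp(-0.5510) = 0.576373
a = 43.8 * (1 - 0.576373) = 18.554856
b = 1.56 / (1 + exp(-19.5 * m))
exp(-19.5 * 0.029) = exp(-0.5655) = 0.568076
b = 1.56 / (1 + 0.568076) = 0.994850
Hb / (g * T^2) = 3.01 / (9.81 * 8.4^2) = 3.01 / 692.1936 = 0.00434849
gamma_b = b - a * Hb/(g*T^2) = 0.994850 - 18.554856 * 0.00434849 = 0.914164
db = Hb / gamma_b = 3.01 / 0.914164
db = 3.2926 m

3.2926


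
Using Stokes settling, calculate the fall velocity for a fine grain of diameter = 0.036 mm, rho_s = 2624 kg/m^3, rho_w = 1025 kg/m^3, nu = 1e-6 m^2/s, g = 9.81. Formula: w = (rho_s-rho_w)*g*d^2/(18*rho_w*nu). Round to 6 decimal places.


w = (rho_s - rho_w) * g * d^2 / (18 * rho_w * nu)
d = 0.036 mm = 0.000036 m
rho_s - rho_w = 2624 - 1025 = 1599
Numerator = 1599 * 9.81 * (0.000036)^2 = 0.000020329302
Denominator = 18 * 1025 * 1e-6 = 0.018450
w = 0.001102 m/s

0.001102


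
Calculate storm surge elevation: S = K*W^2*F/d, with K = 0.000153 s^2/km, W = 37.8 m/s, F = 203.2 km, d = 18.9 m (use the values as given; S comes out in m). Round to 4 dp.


S = K * W^2 * F / d
W^2 = 37.8^2 = 1428.84
S = 0.000153 * 1428.84 * 203.2 / 18.9
Numerator = 0.000153 * 1428.84 * 203.2 = 44.422064
S = 44.422064 / 18.9 = 2.3504 m

2.3504


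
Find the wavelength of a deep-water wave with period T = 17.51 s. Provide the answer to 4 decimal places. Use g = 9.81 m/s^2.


L0 = g * T^2 / (2 * pi)
L0 = 9.81 * 17.51^2 / (2 * pi)
L0 = 9.81 * 306.6001 / 6.28319
L0 = 3007.7470 / 6.28319
L0 = 478.6978 m

478.6978


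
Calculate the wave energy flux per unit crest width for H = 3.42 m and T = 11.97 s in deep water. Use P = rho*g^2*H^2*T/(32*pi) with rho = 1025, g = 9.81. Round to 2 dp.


P = rho * g^2 * H^2 * T / (32 * pi)
P = 1025 * 9.81^2 * 3.42^2 * 11.97 / (32 * pi)
P = 1025 * 96.2361 * 11.6964 * 11.97 / 100.53096
P = 137375.22 W/m

137375.22


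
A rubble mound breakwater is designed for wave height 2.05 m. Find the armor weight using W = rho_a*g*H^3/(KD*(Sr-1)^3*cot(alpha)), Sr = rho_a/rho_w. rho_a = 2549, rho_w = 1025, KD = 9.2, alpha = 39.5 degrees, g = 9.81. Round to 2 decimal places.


Sr = rho_a / rho_w = 2549 / 1025 = 2.486829
(Sr - 1) = 1.486829
(Sr - 1)^3 = 3.286876
cot(39.5) = 1 / tan(39.5) = 1 / 0.824336 = 1.213097
Numerator = 2549 * 9.81 * 2.05^3 = 215427.1451
Denominator = 9.2 * 3.286876 * 1.213097 = 36.683153
W = 215427.1451 / 36.683153
W = 5872.65 N

5872.65


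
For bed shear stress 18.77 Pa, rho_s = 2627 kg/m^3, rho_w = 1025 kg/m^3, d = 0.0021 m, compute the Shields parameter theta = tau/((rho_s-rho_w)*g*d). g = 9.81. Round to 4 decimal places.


theta = tau / ((rho_s - rho_w) * g * d)
rho_s - rho_w = 2627 - 1025 = 1602
Denominator = 1602 * 9.81 * 0.0021 = 33.002802
theta = 18.77 / 33.002802
theta = 0.5687

0.5687


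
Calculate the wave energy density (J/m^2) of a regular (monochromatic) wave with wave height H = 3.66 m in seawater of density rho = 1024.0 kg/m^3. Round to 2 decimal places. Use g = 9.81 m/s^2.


E = (1/8) * rho * g * H^2
E = (1/8) * 1024.0 * 9.81 * 3.66^2
E = 0.125 * 1024.0 * 9.81 * 13.3956
E = 16820.59 J/m^2

16820.59


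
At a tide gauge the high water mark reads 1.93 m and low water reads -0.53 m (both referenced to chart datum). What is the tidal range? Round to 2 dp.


Tidal range = High water - Low water
Tidal range = 1.93 - (-0.53)
Tidal range = 2.46 m

2.46


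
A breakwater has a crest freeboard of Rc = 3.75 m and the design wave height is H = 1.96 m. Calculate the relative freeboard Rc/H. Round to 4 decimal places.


Relative freeboard = Rc / H
= 3.75 / 1.96
= 1.9133

1.9133


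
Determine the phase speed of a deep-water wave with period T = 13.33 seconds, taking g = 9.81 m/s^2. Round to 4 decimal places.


We use the deep-water celerity formula:
C = g * T / (2 * pi)
C = 9.81 * 13.33 / (2 * 3.14159...)
C = 130.767300 / 6.283185
C = 20.8123 m/s

20.8123


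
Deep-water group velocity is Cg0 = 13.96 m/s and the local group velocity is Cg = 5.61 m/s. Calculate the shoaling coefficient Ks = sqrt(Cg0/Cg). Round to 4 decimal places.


Ks = sqrt(Cg0 / Cg)
Ks = sqrt(13.96 / 5.61)
Ks = sqrt(2.4884)
Ks = 1.5775

1.5775


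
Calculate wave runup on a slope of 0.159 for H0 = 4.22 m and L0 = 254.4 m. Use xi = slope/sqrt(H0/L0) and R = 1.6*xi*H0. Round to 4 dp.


xi = slope / sqrt(H0/L0)
H0/L0 = 4.22/254.4 = 0.016588
sqrt(0.016588) = 0.128795
xi = 0.159 / 0.128795 = 1.234524
R = 1.6 * xi * H0 = 1.6 * 1.234524 * 4.22
R = 8.3355 m

8.3355


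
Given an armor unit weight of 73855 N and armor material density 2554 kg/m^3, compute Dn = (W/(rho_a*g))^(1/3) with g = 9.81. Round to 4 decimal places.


V = W / (rho_a * g)
V = 73855 / (2554 * 9.81)
V = 73855 / 25054.74
V = 2.947746 m^3
Dn = V^(1/3) = 2.947746^(1/3)
Dn = 1.4338 m

1.4338


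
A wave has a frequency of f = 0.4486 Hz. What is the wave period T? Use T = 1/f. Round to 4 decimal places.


T = 1 / f
T = 1 / 0.4486
T = 2.2292 s

2.2292


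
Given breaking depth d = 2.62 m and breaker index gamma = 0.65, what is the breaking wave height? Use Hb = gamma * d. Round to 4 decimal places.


Hb = gamma * d
Hb = 0.65 * 2.62
Hb = 1.7030 m

1.7030


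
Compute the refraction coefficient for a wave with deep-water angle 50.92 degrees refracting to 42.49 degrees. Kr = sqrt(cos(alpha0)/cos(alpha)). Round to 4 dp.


Kr = sqrt(cos(alpha0) / cos(alpha))
cos(50.92) = 0.630405
cos(42.49) = 0.737395
Kr = sqrt(0.630405 / 0.737395)
Kr = sqrt(0.854908)
Kr = 0.9246

0.9246


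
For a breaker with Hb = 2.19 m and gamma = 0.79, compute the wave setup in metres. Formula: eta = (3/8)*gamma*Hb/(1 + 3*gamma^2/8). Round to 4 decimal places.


eta = (3/8) * gamma * Hb / (1 + 3*gamma^2/8)
Numerator = (3/8) * 0.79 * 2.19 = 0.648787
Denominator = 1 + 3*0.79^2/8 = 1 + 0.234038 = 1.234038
eta = 0.648787 / 1.234038
eta = 0.5257 m

0.5257


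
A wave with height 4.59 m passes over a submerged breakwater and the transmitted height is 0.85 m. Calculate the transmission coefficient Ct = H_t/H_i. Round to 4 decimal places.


Ct = H_t / H_i
Ct = 0.85 / 4.59
Ct = 0.1852

0.1852


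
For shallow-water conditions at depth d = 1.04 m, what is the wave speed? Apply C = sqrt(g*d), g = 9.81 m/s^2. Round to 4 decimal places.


Using the shallow-water approximation:
C = sqrt(g * d) = sqrt(9.81 * 1.04)
C = sqrt(10.2024)
C = 3.1941 m/s

3.1941


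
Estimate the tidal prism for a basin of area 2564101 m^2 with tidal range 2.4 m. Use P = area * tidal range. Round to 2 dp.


Tidal prism = Area * Tidal range
P = 2564101 * 2.4
P = 6153842.40 m^3

6153842.40


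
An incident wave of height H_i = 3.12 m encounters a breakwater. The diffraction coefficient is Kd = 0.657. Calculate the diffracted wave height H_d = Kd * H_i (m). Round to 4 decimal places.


H_d = Kd * H_i
H_d = 0.657 * 3.12
H_d = 2.0498 m

2.0498


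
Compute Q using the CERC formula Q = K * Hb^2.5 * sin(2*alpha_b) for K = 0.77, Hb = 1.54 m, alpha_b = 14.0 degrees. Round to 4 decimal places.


Q = K * Hb^2.5 * sin(2 * alpha_b)
Hb^2.5 = 1.54^2.5 = 2.943078
sin(2 * 14.0) = sin(28.0) = 0.469472
Q = 0.77 * 2.943078 * 0.469472
Q = 1.0639 m^3/s

1.0639


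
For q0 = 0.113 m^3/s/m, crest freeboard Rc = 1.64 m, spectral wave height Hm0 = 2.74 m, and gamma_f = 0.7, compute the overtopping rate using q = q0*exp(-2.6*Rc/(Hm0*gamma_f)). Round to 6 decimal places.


q = q0 * exp(-2.6 * Rc / (Hm0 * gamma_f))
Exponent = -2.6 * 1.64 / (2.74 * 0.7)
= -2.6 * 1.64 / 1.9180
= -2.223149
exp(-2.223149) = 0.108268
q = 0.113 * 0.108268
q = 0.012234 m^3/s/m

0.012234


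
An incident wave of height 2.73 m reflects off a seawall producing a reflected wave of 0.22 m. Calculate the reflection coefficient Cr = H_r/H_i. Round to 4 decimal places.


Cr = H_r / H_i
Cr = 0.22 / 2.73
Cr = 0.0806

0.0806


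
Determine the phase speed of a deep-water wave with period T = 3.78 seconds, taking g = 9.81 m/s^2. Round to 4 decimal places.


We use the deep-water celerity formula:
C = g * T / (2 * pi)
C = 9.81 * 3.78 / (2 * 3.14159...)
C = 37.081800 / 6.283185
C = 5.9018 m/s

5.9018


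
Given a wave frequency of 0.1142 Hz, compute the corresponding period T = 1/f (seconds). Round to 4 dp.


T = 1 / f
T = 1 / 0.1142
T = 8.7566 s

8.7566


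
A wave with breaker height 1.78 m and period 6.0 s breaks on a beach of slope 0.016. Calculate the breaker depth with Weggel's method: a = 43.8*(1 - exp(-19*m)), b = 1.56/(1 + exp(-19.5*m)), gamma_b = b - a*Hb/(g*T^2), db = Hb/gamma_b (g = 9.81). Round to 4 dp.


a = 43.8 * (1 - exp(-19 * m))
exp(-19 * 0.016) = exp(-0.3040) = 0.737861
a = 43.8 * (1 - 0.737861) = 11.481694
b = 1.56 / (1 + exp(-19.5 * m))
exp(-19.5 * 0.016) = exp(-0.3120) = 0.731982
b = 1.56 / (1 + 0.731982) = 0.900702
Hb / (g * T^2) = 1.78 / (9.81 * 6.0^2) = 1.78 / 353.1600 = 0.00504021
gamma_b = b - a * Hb/(g*T^2) = 0.900702 - 11.481694 * 0.00504021 = 0.842832
db = Hb / gamma_b = 1.78 / 0.842832
db = 2.1119 m

2.1119


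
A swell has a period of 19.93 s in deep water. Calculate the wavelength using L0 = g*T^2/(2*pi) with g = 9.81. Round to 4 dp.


L0 = g * T^2 / (2 * pi)
L0 = 9.81 * 19.93^2 / (2 * pi)
L0 = 9.81 * 397.2049 / 6.28319
L0 = 3896.5801 / 6.28319
L0 = 620.1600 m

620.1600


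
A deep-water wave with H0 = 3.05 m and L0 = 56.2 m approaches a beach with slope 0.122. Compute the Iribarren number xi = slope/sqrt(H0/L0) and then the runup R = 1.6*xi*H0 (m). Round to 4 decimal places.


xi = slope / sqrt(H0/L0)
H0/L0 = 3.05/56.2 = 0.054270
sqrt(0.054270) = 0.232960
xi = 0.122 / 0.232960 = 0.523695
R = 1.6 * xi * H0 = 1.6 * 0.523695 * 3.05
R = 2.5556 m

2.5556


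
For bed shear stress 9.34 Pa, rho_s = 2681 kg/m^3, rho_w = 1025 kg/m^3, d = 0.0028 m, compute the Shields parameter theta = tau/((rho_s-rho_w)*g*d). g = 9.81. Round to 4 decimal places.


theta = tau / ((rho_s - rho_w) * g * d)
rho_s - rho_w = 2681 - 1025 = 1656
Denominator = 1656 * 9.81 * 0.0028 = 45.487008
theta = 9.34 / 45.487008
theta = 0.2053

0.2053


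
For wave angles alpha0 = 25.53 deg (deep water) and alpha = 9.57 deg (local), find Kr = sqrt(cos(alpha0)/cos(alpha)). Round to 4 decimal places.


Kr = sqrt(cos(alpha0) / cos(alpha))
cos(25.53) = 0.902360
cos(9.57) = 0.986083
Kr = sqrt(0.902360 / 0.986083)
Kr = sqrt(0.915095)
Kr = 0.9566

0.9566


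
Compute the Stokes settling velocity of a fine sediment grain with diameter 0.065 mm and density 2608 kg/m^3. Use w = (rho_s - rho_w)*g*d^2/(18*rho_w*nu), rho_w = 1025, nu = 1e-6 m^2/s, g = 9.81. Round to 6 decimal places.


w = (rho_s - rho_w) * g * d^2 / (18 * rho_w * nu)
d = 0.065 mm = 0.000065 m
rho_s - rho_w = 2608 - 1025 = 1583
Numerator = 1583 * 9.81 * (0.000065)^2 = 0.000065610997
Denominator = 18 * 1025 * 1e-6 = 0.018450
w = 0.003556 m/s

0.003556


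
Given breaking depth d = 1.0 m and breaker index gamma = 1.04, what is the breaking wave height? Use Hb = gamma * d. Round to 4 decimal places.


Hb = gamma * d
Hb = 1.04 * 1.0
Hb = 1.0400 m

1.0400


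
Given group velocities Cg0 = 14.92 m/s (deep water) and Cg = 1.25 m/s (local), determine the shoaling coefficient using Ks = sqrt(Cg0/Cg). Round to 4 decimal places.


Ks = sqrt(Cg0 / Cg)
Ks = sqrt(14.92 / 1.25)
Ks = sqrt(11.9360)
Ks = 3.4549

3.4549


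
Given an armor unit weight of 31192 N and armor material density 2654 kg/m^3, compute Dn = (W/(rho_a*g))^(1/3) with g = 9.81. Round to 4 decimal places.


V = W / (rho_a * g)
V = 31192 / (2654 * 9.81)
V = 31192 / 26035.74
V = 1.198045 m^3
Dn = V^(1/3) = 1.198045^(1/3)
Dn = 1.0621 m

1.0621


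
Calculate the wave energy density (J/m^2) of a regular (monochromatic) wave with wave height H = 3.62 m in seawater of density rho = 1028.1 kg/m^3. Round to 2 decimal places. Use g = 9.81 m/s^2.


E = (1/8) * rho * g * H^2
E = (1/8) * 1028.1 * 9.81 * 3.62^2
E = 0.125 * 1028.1 * 9.81 * 13.1044
E = 16520.82 J/m^2

16520.82


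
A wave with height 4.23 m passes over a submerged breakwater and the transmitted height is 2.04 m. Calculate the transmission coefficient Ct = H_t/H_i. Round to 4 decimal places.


Ct = H_t / H_i
Ct = 2.04 / 4.23
Ct = 0.4823

0.4823


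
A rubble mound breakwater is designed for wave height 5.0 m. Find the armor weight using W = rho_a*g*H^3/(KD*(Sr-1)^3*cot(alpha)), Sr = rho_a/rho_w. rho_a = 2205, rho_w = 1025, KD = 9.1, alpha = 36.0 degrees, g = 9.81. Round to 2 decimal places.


Sr = rho_a / rho_w = 2205 / 1025 = 2.151220
(Sr - 1) = 1.151220
(Sr - 1)^3 = 1.525719
cot(36.0) = 1 / tan(36.0) = 1 / 0.726543 = 1.376382
Numerator = 2205 * 9.81 * 5.0^3 = 2703881.2500
Denominator = 9.1 * 1.525719 * 1.376382 = 19.109740
W = 2703881.2500 / 19.109740
W = 141492.31 N

141492.31


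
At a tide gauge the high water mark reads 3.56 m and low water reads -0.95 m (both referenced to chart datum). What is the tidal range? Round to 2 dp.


Tidal range = High water - Low water
Tidal range = 3.56 - (-0.95)
Tidal range = 4.51 m

4.51


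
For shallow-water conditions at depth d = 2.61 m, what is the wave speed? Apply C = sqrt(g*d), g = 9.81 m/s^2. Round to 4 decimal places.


Using the shallow-water approximation:
C = sqrt(g * d) = sqrt(9.81 * 2.61)
C = sqrt(25.6041)
C = 5.0600 m/s

5.0600


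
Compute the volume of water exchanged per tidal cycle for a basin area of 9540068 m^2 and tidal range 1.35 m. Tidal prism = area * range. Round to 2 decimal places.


Tidal prism = Area * Tidal range
P = 9540068 * 1.35
P = 12879091.80 m^3

12879091.80


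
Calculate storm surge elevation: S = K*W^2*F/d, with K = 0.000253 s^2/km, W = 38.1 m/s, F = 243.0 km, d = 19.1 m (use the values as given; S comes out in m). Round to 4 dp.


S = K * W^2 * F / d
W^2 = 38.1^2 = 1451.61
S = 0.000253 * 1451.61 * 243.0 / 19.1
Numerator = 0.000253 * 1451.61 * 243.0 = 89.243531
S = 89.243531 / 19.1 = 4.6724 m

4.6724


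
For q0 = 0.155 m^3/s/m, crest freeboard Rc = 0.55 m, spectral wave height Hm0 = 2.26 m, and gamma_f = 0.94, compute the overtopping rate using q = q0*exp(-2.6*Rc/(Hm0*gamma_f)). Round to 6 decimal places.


q = q0 * exp(-2.6 * Rc / (Hm0 * gamma_f))
Exponent = -2.6 * 0.55 / (2.26 * 0.94)
= -2.6 * 0.55 / 2.1244
= -0.673131
exp(-0.673131) = 0.510109
q = 0.155 * 0.510109
q = 0.079067 m^3/s/m

0.079067


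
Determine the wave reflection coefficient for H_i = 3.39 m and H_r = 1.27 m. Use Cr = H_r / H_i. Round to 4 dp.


Cr = H_r / H_i
Cr = 1.27 / 3.39
Cr = 0.3746

0.3746


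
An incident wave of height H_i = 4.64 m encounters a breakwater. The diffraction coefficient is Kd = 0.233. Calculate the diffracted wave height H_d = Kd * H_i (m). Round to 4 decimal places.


H_d = Kd * H_i
H_d = 0.233 * 4.64
H_d = 1.0811 m

1.0811


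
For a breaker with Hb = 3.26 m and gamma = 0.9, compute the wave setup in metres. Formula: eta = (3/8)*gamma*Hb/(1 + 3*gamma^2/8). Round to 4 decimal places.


eta = (3/8) * gamma * Hb / (1 + 3*gamma^2/8)
Numerator = (3/8) * 0.9 * 3.26 = 1.100250
Denominator = 1 + 3*0.9^2/8 = 1 + 0.303750 = 1.303750
eta = 1.100250 / 1.303750
eta = 0.8439 m

0.8439


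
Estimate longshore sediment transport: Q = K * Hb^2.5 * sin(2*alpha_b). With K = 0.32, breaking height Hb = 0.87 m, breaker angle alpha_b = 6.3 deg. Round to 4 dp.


Q = K * Hb^2.5 * sin(2 * alpha_b)
Hb^2.5 = 0.87^2.5 = 0.705989
sin(2 * 6.3) = sin(12.6) = 0.218143
Q = 0.32 * 0.705989 * 0.218143
Q = 0.0493 m^3/s

0.0493


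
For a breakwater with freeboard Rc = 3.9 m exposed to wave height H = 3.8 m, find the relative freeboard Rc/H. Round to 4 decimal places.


Relative freeboard = Rc / H
= 3.9 / 3.8
= 1.0263

1.0263


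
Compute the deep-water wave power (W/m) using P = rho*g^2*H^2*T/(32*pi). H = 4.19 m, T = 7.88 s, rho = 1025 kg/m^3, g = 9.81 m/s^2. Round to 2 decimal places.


P = rho * g^2 * H^2 * T / (32 * pi)
P = 1025 * 9.81^2 * 4.19^2 * 7.88 / (32 * pi)
P = 1025 * 96.2361 * 17.5561 * 7.88 / 100.53096
P = 135742.64 W/m

135742.64


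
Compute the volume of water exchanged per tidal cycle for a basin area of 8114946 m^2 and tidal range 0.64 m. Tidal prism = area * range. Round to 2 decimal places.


Tidal prism = Area * Tidal range
P = 8114946 * 0.64
P = 5193565.44 m^3

5193565.44


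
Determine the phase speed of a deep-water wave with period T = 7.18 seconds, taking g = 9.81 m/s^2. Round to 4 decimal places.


We use the deep-water celerity formula:
C = g * T / (2 * pi)
C = 9.81 * 7.18 / (2 * 3.14159...)
C = 70.435800 / 6.283185
C = 11.2102 m/s

11.2102


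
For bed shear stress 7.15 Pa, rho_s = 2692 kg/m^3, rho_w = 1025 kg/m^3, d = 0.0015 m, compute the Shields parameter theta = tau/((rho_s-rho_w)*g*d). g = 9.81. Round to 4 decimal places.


theta = tau / ((rho_s - rho_w) * g * d)
rho_s - rho_w = 2692 - 1025 = 1667
Denominator = 1667 * 9.81 * 0.0015 = 24.529905
theta = 7.15 / 24.529905
theta = 0.2915

0.2915


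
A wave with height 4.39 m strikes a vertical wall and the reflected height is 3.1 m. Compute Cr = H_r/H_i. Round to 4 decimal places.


Cr = H_r / H_i
Cr = 3.1 / 4.39
Cr = 0.7062

0.7062


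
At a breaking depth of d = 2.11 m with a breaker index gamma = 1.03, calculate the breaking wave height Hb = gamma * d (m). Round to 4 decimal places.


Hb = gamma * d
Hb = 1.03 * 2.11
Hb = 2.1733 m

2.1733


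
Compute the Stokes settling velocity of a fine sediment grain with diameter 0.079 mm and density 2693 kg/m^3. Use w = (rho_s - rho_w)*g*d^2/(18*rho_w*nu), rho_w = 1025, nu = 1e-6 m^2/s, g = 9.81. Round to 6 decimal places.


w = (rho_s - rho_w) * g * d^2 / (18 * rho_w * nu)
d = 0.079 mm = 0.000079 m
rho_s - rho_w = 2693 - 1025 = 1668
Numerator = 1668 * 9.81 * (0.000079)^2 = 0.000102121982
Denominator = 18 * 1025 * 1e-6 = 0.018450
w = 0.005535 m/s

0.005535


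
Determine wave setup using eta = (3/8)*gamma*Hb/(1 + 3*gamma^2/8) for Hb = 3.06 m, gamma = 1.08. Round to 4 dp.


eta = (3/8) * gamma * Hb / (1 + 3*gamma^2/8)
Numerator = (3/8) * 1.08 * 3.06 = 1.239300
Denominator = 1 + 3*1.08^2/8 = 1 + 0.437400 = 1.437400
eta = 1.239300 / 1.437400
eta = 0.8622 m

0.8622


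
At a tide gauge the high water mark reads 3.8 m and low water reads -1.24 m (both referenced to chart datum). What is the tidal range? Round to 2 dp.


Tidal range = High water - Low water
Tidal range = 3.8 - (-1.24)
Tidal range = 5.04 m

5.04


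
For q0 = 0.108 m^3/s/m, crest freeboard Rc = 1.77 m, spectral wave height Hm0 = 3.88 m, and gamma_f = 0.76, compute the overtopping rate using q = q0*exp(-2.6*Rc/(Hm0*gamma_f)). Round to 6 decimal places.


q = q0 * exp(-2.6 * Rc / (Hm0 * gamma_f))
Exponent = -2.6 * 1.77 / (3.88 * 0.76)
= -2.6 * 1.77 / 2.9488
= -1.560635
exp(-1.560635) = 0.210003
q = 0.108 * 0.210003
q = 0.022680 m^3/s/m

0.022680


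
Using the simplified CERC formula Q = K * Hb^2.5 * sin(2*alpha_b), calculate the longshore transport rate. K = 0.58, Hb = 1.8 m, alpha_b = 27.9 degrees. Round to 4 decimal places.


Q = K * Hb^2.5 * sin(2 * alpha_b)
Hb^2.5 = 1.8^2.5 = 4.346916
sin(2 * 27.9) = sin(55.8) = 0.827081
Q = 0.58 * 4.346916 * 0.827081
Q = 2.0852 m^3/s

2.0852


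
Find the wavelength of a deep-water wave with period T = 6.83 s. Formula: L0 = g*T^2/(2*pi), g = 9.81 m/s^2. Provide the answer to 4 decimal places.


L0 = g * T^2 / (2 * pi)
L0 = 9.81 * 6.83^2 / (2 * pi)
L0 = 9.81 * 46.6489 / 6.28319
L0 = 457.6257 / 6.28319
L0 = 72.8334 m

72.8334


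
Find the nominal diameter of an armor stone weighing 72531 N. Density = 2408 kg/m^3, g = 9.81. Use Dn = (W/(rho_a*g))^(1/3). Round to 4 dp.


V = W / (rho_a * g)
V = 72531 / (2408 * 9.81)
V = 72531 / 23622.48
V = 3.070423 m^3
Dn = V^(1/3) = 3.070423^(1/3)
Dn = 1.4534 m

1.4534


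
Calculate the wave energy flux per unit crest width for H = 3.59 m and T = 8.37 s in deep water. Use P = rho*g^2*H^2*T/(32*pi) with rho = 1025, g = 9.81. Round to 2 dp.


P = rho * g^2 * H^2 * T / (32 * pi)
P = 1025 * 9.81^2 * 3.59^2 * 8.37 / (32 * pi)
P = 1025 * 96.2361 * 12.8881 * 8.37 / 100.53096
P = 105846.47 W/m

105846.47


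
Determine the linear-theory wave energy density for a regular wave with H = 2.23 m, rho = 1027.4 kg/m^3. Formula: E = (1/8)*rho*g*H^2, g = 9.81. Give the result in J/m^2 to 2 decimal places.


E = (1/8) * rho * g * H^2
E = (1/8) * 1027.4 * 9.81 * 2.23^2
E = 0.125 * 1027.4 * 9.81 * 4.9729
E = 6265.10 J/m^2

6265.10


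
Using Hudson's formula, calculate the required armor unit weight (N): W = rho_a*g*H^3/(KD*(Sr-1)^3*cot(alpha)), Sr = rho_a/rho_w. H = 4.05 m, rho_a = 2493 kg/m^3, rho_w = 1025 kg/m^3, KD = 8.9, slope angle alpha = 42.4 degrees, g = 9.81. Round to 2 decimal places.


Sr = rho_a / rho_w = 2493 / 1025 = 2.432195
(Sr - 1) = 1.432195
(Sr - 1)^3 = 2.937694
cot(42.4) = 1 / tan(42.4) = 1 / 0.913125 = 1.095140
Numerator = 2493 * 9.81 * 4.05^3 = 1624637.0589
Denominator = 8.9 * 2.937694 * 1.095140 = 28.632951
W = 1624637.0589 / 28.632951
W = 56740.12 N

56740.12


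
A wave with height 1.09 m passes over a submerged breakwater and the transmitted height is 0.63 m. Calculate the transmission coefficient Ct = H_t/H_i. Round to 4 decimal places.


Ct = H_t / H_i
Ct = 0.63 / 1.09
Ct = 0.5780

0.5780


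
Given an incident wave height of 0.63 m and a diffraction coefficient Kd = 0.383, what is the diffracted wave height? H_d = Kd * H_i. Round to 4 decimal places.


H_d = Kd * H_i
H_d = 0.383 * 0.63
H_d = 0.2413 m

0.2413


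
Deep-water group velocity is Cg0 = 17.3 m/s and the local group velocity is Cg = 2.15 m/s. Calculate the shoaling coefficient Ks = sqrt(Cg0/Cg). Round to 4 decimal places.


Ks = sqrt(Cg0 / Cg)
Ks = sqrt(17.3 / 2.15)
Ks = sqrt(8.0465)
Ks = 2.8366

2.8366


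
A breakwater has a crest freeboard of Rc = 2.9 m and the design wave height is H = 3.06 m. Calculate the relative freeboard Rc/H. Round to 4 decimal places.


Relative freeboard = Rc / H
= 2.9 / 3.06
= 0.9477

0.9477


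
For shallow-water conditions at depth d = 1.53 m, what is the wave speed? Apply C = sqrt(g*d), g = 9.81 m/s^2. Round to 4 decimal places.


Using the shallow-water approximation:
C = sqrt(g * d) = sqrt(9.81 * 1.53)
C = sqrt(15.0093)
C = 3.8742 m/s

3.8742


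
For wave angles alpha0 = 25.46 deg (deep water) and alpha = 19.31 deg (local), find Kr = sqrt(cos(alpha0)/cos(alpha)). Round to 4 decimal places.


Kr = sqrt(cos(alpha0) / cos(alpha))
cos(25.46) = 0.902886
cos(19.31) = 0.943743
Kr = sqrt(0.902886 / 0.943743)
Kr = sqrt(0.956707)
Kr = 0.9781

0.9781


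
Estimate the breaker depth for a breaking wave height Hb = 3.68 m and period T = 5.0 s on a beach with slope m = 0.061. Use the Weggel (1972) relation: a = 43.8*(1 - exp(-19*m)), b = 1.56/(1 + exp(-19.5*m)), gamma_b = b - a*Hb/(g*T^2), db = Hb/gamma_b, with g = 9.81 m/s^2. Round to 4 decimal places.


a = 43.8 * (1 - exp(-19 * m))
exp(-19 * 0.061) = exp(-1.1590) = 0.313800
a = 43.8 * (1 - 0.313800) = 30.055568
b = 1.56 / (1 + exp(-19.5 * m))
exp(-19.5 * 0.061) = exp(-1.1895) = 0.304373
b = 1.56 / (1 + 0.304373) = 1.195977
Hb / (g * T^2) = 3.68 / (9.81 * 5.0^2) = 3.68 / 245.2500 = 0.01500510
gamma_b = b - a * Hb/(g*T^2) = 1.195977 - 30.055568 * 0.01500510 = 0.744990
db = Hb / gamma_b = 3.68 / 0.744990
db = 4.9397 m

4.9397


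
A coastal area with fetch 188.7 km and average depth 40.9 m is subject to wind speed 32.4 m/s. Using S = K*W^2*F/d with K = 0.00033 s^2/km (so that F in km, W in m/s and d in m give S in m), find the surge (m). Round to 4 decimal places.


S = K * W^2 * F / d
W^2 = 32.4^2 = 1049.76
S = 0.00033 * 1049.76 * 188.7 / 40.9
Numerator = 0.00033 * 1049.76 * 188.7 = 65.369605
S = 65.369605 / 40.9 = 1.5983 m

1.5983


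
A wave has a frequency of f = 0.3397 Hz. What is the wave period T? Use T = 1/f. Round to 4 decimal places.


T = 1 / f
T = 1 / 0.3397
T = 2.9438 s

2.9438


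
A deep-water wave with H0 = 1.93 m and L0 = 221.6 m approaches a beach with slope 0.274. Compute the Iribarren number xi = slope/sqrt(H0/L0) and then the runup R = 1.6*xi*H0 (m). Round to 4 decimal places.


xi = slope / sqrt(H0/L0)
H0/L0 = 1.93/221.6 = 0.008709
sqrt(0.008709) = 0.093324
xi = 0.274 / 0.093324 = 2.936005
R = 1.6 * xi * H0 = 1.6 * 2.936005 * 1.93
R = 9.0664 m

9.0664
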